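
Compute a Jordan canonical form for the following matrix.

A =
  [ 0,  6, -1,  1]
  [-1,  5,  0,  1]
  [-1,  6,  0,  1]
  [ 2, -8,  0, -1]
J_3(1) ⊕ J_1(1)

The characteristic polynomial is
  det(x·I − A) = x^4 - 4*x^3 + 6*x^2 - 4*x + 1 = (x - 1)^4

Eigenvalues and multiplicities (the geometric multiplicity of λ is n − rank(A − λI), which equals the number of Jordan blocks for λ):
  λ = 1: algebraic multiplicity = 4, geometric multiplicity = 2

Determining the block sizes for each eigenvalue:
  λ = 1: with am = 4 and gm = 2, the partition is not yet determined (e.g. several partitions of 4 into 2 parts exist). Let N = A − (1)·I. Computing rank(N^1) = 2, rank(N^2) = 1, rank(N^3) = 0; the number of blocks of size ≥ j is rank(N^{j−1}) − rank(N^j), giving [2, 1, 1]. So we have 1 block(s) of size 3, 1 block(s) of size 1 → block sizes [3, 1]

Assembling the blocks gives a Jordan form
J =
  [1, 1, 0, 0]
  [0, 1, 1, 0]
  [0, 0, 1, 0]
  [0, 0, 0, 1]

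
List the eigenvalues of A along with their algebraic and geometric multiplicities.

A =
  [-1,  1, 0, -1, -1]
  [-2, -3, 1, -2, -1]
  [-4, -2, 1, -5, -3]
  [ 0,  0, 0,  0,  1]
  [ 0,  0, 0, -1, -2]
λ = -1: alg = 5, geom = 2

Step 1 — factor the characteristic polynomial to read off the algebraic multiplicities:
  χ_A(x) = (x + 1)^5

Step 2 — compute geometric multiplicities via the rank-nullity identity g(λ) = n − rank(A − λI):
  rank(A − (-1)·I) = 3, so dim ker(A − (-1)·I) = n − 3 = 2

Summary:
  λ = -1: algebraic multiplicity = 5, geometric multiplicity = 2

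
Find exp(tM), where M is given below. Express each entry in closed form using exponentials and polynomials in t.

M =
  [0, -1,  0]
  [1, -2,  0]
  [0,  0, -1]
e^{tM} =
  [t*exp(-t) + exp(-t), -t*exp(-t), 0]
  [t*exp(-t), -t*exp(-t) + exp(-t), 0]
  [0, 0, exp(-t)]

Strategy: write M = P · J · P⁻¹ where J is a Jordan canonical form, so e^{tM} = P · e^{tJ} · P⁻¹, and e^{tJ} can be computed block-by-block.

M has Jordan form
J =
  [-1,  1,  0]
  [ 0, -1,  0]
  [ 0,  0, -1]
(up to reordering of blocks).

Per-block formulas:
  For a 2×2 Jordan block J_2(-1): exp(t · J_2(-1)) = e^(-1t)·(I + t·N), where N is the 2×2 nilpotent shift.
  For a 1×1 block at λ = -1: exp(t · [-1]) = [e^(-1t)].

After assembling e^{tJ} and conjugating by P, we get:

e^{tM} =
  [t*exp(-t) + exp(-t), -t*exp(-t), 0]
  [t*exp(-t), -t*exp(-t) + exp(-t), 0]
  [0, 0, exp(-t)]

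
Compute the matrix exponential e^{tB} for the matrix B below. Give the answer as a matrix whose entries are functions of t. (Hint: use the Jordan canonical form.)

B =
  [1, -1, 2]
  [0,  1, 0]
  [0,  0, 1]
e^{tB} =
  [exp(t), -t*exp(t), 2*t*exp(t)]
  [0, exp(t), 0]
  [0, 0, exp(t)]

Strategy: write B = P · J · P⁻¹ where J is a Jordan canonical form, so e^{tB} = P · e^{tJ} · P⁻¹, and e^{tJ} can be computed block-by-block.

B has Jordan form
J =
  [1, 1, 0]
  [0, 1, 0]
  [0, 0, 1]
(up to reordering of blocks).

Per-block formulas:
  For a 1×1 block at λ = 1: exp(t · [1]) = [e^(1t)].
  For a 2×2 Jordan block J_2(1): exp(t · J_2(1)) = e^(1t)·(I + t·N), where N is the 2×2 nilpotent shift.

After assembling e^{tJ} and conjugating by P, we get:

e^{tB} =
  [exp(t), -t*exp(t), 2*t*exp(t)]
  [0, exp(t), 0]
  [0, 0, exp(t)]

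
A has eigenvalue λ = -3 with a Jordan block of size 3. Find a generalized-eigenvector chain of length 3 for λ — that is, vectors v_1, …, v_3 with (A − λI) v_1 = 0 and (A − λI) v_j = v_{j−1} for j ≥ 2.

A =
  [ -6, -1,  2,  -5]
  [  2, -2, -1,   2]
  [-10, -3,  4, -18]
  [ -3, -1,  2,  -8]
A Jordan chain for λ = -3 of length 3:
v_1 = (2, 0, 8, 2)ᵀ
v_2 = (-3, 2, -10, -3)ᵀ
v_3 = (1, 0, 0, 0)ᵀ

Let N = A − (-3)·I. We want v_3 with N^3 v_3 = 0 but N^2 v_3 ≠ 0; then v_{j-1} := N · v_j for j = 3, …, 2.

Pick v_3 = (1, 0, 0, 0)ᵀ.
Then v_2 = N · v_3 = (-3, 2, -10, -3)ᵀ.
Then v_1 = N · v_2 = (2, 0, 8, 2)ᵀ.

Sanity check: (A − (-3)·I) v_1 = (0, 0, 0, 0)ᵀ = 0. ✓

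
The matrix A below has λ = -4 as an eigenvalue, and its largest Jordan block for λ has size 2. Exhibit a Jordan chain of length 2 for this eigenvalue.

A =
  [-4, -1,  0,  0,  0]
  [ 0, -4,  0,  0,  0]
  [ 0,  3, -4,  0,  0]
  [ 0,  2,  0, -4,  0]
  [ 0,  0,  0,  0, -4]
A Jordan chain for λ = -4 of length 2:
v_1 = (-1, 0, 3, 2, 0)ᵀ
v_2 = (0, 1, 0, 0, 0)ᵀ

Let N = A − (-4)·I. We want v_2 with N^2 v_2 = 0 but N^1 v_2 ≠ 0; then v_{j-1} := N · v_j for j = 2, …, 2.

Pick v_2 = (0, 1, 0, 0, 0)ᵀ.
Then v_1 = N · v_2 = (-1, 0, 3, 2, 0)ᵀ.

Sanity check: (A − (-4)·I) v_1 = (0, 0, 0, 0, 0)ᵀ = 0. ✓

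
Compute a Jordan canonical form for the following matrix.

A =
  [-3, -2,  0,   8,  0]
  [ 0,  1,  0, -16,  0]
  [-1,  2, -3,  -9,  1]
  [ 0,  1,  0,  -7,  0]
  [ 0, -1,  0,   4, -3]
J_2(-3) ⊕ J_2(-3) ⊕ J_1(-3)

The characteristic polynomial is
  det(x·I − A) = x^5 + 15*x^4 + 90*x^3 + 270*x^2 + 405*x + 243 = (x + 3)^5

Eigenvalues and multiplicities (the geometric multiplicity of λ is n − rank(A − λI), which equals the number of Jordan blocks for λ):
  λ = -3: algebraic multiplicity = 5, geometric multiplicity = 3

Determining the block sizes for each eigenvalue:
  λ = -3: with am = 5 and gm = 3, the partition is not yet determined (e.g. several partitions of 5 into 3 parts exist). Let N = A − (-3)·I. Computing rank(N^1) = 2, rank(N^2) = 0; the number of blocks of size ≥ j is rank(N^{j−1}) − rank(N^j), giving [3, 2]. So we have 2 block(s) of size 2, 1 block(s) of size 1 → block sizes [2, 2, 1]

Assembling the blocks gives a Jordan form
J =
  [-3,  1,  0,  0,  0]
  [ 0, -3,  0,  0,  0]
  [ 0,  0, -3,  1,  0]
  [ 0,  0,  0, -3,  0]
  [ 0,  0,  0,  0, -3]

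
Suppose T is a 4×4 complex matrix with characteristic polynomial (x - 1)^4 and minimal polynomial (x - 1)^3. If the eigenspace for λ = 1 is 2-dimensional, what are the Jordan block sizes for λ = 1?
Block sizes for λ = 1: [3, 1]

Step 1 — from the characteristic polynomial, algebraic multiplicity of λ = 1 is 4. From dim ker(T − (1)·I) = 2, there are exactly 2 Jordan blocks for λ = 1.
Step 2 — from the minimal polynomial, the factor (x − 1)^3 tells us the largest block for λ = 1 has size 3.
Step 3 — with total size 4, 2 blocks, and largest block 3, the block sizes (in nonincreasing order) are [3, 1].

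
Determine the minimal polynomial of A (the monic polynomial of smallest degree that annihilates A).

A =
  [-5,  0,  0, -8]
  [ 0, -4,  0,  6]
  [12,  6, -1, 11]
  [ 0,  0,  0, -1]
x^4 + 11*x^3 + 39*x^2 + 49*x + 20

The characteristic polynomial is χ_A(x) = (x + 1)^2*(x + 4)*(x + 5), so the eigenvalues are known. The minimal polynomial is
  m_A(x) = Π_λ (x − λ)^{k_λ}
where k_λ is the size of the *largest* Jordan block for λ (equivalently, the smallest k with (A − λI)^k v = 0 for every generalised eigenvector v of λ).

  λ = -5: largest Jordan block has size 1, contributing (x + 5)
  λ = -4: largest Jordan block has size 1, contributing (x + 4)
  λ = -1: largest Jordan block has size 2, contributing (x + 1)^2

So m_A(x) = (x + 1)^2*(x + 4)*(x + 5) = x^4 + 11*x^3 + 39*x^2 + 49*x + 20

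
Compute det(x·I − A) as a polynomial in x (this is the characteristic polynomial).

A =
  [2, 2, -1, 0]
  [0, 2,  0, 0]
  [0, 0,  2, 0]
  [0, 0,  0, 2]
x^4 - 8*x^3 + 24*x^2 - 32*x + 16

Expanding det(x·I − A) (e.g. by cofactor expansion or by noting that A is similar to its Jordan form J, which has the same characteristic polynomial as A) gives
  χ_A(x) = x^4 - 8*x^3 + 24*x^2 - 32*x + 16
which factors as (x - 2)^4. The eigenvalues (with algebraic multiplicities) are λ = 2 with multiplicity 4.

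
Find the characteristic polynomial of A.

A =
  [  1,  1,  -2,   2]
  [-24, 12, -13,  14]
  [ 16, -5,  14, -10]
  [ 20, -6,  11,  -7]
x^4 - 20*x^3 + 150*x^2 - 500*x + 625

Expanding det(x·I − A) (e.g. by cofactor expansion or by noting that A is similar to its Jordan form J, which has the same characteristic polynomial as A) gives
  χ_A(x) = x^4 - 20*x^3 + 150*x^2 - 500*x + 625
which factors as (x - 5)^4. The eigenvalues (with algebraic multiplicities) are λ = 5 with multiplicity 4.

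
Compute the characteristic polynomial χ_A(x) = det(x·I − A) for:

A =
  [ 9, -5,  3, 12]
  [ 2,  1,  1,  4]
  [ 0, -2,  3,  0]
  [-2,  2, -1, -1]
x^4 - 12*x^3 + 54*x^2 - 108*x + 81

Expanding det(x·I − A) (e.g. by cofactor expansion or by noting that A is similar to its Jordan form J, which has the same characteristic polynomial as A) gives
  χ_A(x) = x^4 - 12*x^3 + 54*x^2 - 108*x + 81
which factors as (x - 3)^4. The eigenvalues (with algebraic multiplicities) are λ = 3 with multiplicity 4.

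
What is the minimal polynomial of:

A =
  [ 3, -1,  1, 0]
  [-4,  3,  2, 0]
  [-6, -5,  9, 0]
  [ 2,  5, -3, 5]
x^3 - 15*x^2 + 75*x - 125

The characteristic polynomial is χ_A(x) = (x - 5)^4, so the eigenvalues are known. The minimal polynomial is
  m_A(x) = Π_λ (x − λ)^{k_λ}
where k_λ is the size of the *largest* Jordan block for λ (equivalently, the smallest k with (A − λI)^k v = 0 for every generalised eigenvector v of λ).

  λ = 5: largest Jordan block has size 3, contributing (x − 5)^3

So m_A(x) = (x - 5)^3 = x^3 - 15*x^2 + 75*x - 125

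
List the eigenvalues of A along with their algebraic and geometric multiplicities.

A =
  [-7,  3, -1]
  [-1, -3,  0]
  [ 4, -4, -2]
λ = -4: alg = 3, geom = 1

Step 1 — factor the characteristic polynomial to read off the algebraic multiplicities:
  χ_A(x) = (x + 4)^3

Step 2 — compute geometric multiplicities via the rank-nullity identity g(λ) = n − rank(A − λI):
  rank(A − (-4)·I) = 2, so dim ker(A − (-4)·I) = n − 2 = 1

Summary:
  λ = -4: algebraic multiplicity = 3, geometric multiplicity = 1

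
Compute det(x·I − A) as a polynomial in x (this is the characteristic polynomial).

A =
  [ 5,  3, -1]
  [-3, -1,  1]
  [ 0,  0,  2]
x^3 - 6*x^2 + 12*x - 8

Expanding det(x·I − A) (e.g. by cofactor expansion or by noting that A is similar to its Jordan form J, which has the same characteristic polynomial as A) gives
  χ_A(x) = x^3 - 6*x^2 + 12*x - 8
which factors as (x - 2)^3. The eigenvalues (with algebraic multiplicities) are λ = 2 with multiplicity 3.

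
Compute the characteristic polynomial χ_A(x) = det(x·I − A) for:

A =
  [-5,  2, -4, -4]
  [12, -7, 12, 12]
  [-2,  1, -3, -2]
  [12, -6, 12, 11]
x^4 + 4*x^3 + 6*x^2 + 4*x + 1

Expanding det(x·I − A) (e.g. by cofactor expansion or by noting that A is similar to its Jordan form J, which has the same characteristic polynomial as A) gives
  χ_A(x) = x^4 + 4*x^3 + 6*x^2 + 4*x + 1
which factors as (x + 1)^4. The eigenvalues (with algebraic multiplicities) are λ = -1 with multiplicity 4.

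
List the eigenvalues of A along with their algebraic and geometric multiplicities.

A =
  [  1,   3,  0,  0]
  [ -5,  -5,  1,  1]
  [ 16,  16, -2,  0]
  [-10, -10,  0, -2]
λ = -2: alg = 4, geom = 2

Step 1 — factor the characteristic polynomial to read off the algebraic multiplicities:
  χ_A(x) = (x + 2)^4

Step 2 — compute geometric multiplicities via the rank-nullity identity g(λ) = n − rank(A − λI):
  rank(A − (-2)·I) = 2, so dim ker(A − (-2)·I) = n − 2 = 2

Summary:
  λ = -2: algebraic multiplicity = 4, geometric multiplicity = 2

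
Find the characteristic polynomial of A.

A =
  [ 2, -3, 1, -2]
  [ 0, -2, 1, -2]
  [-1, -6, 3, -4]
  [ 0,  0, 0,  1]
x^4 - 4*x^3 + 6*x^2 - 4*x + 1

Expanding det(x·I − A) (e.g. by cofactor expansion or by noting that A is similar to its Jordan form J, which has the same characteristic polynomial as A) gives
  χ_A(x) = x^4 - 4*x^3 + 6*x^2 - 4*x + 1
which factors as (x - 1)^4. The eigenvalues (with algebraic multiplicities) are λ = 1 with multiplicity 4.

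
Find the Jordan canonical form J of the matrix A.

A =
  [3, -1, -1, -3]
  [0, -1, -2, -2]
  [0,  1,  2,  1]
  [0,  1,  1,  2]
J_2(1) ⊕ J_1(1) ⊕ J_1(3)

The characteristic polynomial is
  det(x·I − A) = x^4 - 6*x^3 + 12*x^2 - 10*x + 3 = (x - 3)*(x - 1)^3

Eigenvalues and multiplicities (the geometric multiplicity of λ is n − rank(A − λI), which equals the number of Jordan blocks for λ):
  λ = 1: algebraic multiplicity = 3, geometric multiplicity = 2
  λ = 3: algebraic multiplicity = 1, geometric multiplicity = 1

Determining the block sizes for each eigenvalue:
  λ = 1: 2 blocks summing to 3 forces exactly one block of size 2 and the rest size 1 → block sizes [2, 1]
  λ = 3: one block (gm = 1), so the single block has size am = 1 → block sizes [1]

Assembling the blocks gives a Jordan form
J =
  [1, 1, 0, 0]
  [0, 1, 0, 0]
  [0, 0, 1, 0]
  [0, 0, 0, 3]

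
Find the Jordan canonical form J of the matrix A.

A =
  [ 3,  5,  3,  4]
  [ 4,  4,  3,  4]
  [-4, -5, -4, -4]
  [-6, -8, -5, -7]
J_3(-1) ⊕ J_1(-1)

The characteristic polynomial is
  det(x·I − A) = x^4 + 4*x^3 + 6*x^2 + 4*x + 1 = (x + 1)^4

Eigenvalues and multiplicities (the geometric multiplicity of λ is n − rank(A − λI), which equals the number of Jordan blocks for λ):
  λ = -1: algebraic multiplicity = 4, geometric multiplicity = 2

Determining the block sizes for each eigenvalue:
  λ = -1: with am = 4 and gm = 2, the partition is not yet determined (e.g. several partitions of 4 into 2 parts exist). Let N = A − (-1)·I. Computing rank(N^1) = 2, rank(N^2) = 1, rank(N^3) = 0; the number of blocks of size ≥ j is rank(N^{j−1}) − rank(N^j), giving [2, 1, 1]. So we have 1 block(s) of size 3, 1 block(s) of size 1 → block sizes [3, 1]

Assembling the blocks gives a Jordan form
J =
  [-1,  1,  0,  0]
  [ 0, -1,  1,  0]
  [ 0,  0, -1,  0]
  [ 0,  0,  0, -1]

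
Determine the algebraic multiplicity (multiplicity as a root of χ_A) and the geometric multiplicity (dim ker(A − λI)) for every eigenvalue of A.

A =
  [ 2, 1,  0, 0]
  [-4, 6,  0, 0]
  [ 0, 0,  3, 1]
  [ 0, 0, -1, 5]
λ = 4: alg = 4, geom = 2

Step 1 — factor the characteristic polynomial to read off the algebraic multiplicities:
  χ_A(x) = (x - 4)^4

Step 2 — compute geometric multiplicities via the rank-nullity identity g(λ) = n − rank(A − λI):
  rank(A − (4)·I) = 2, so dim ker(A − (4)·I) = n − 2 = 2

Summary:
  λ = 4: algebraic multiplicity = 4, geometric multiplicity = 2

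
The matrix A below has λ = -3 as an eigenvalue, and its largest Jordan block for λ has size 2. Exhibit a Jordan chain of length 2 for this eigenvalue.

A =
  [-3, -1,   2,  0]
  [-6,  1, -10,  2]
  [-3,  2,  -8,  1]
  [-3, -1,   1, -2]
A Jordan chain for λ = -3 of length 2:
v_1 = (0, -6, -3, -3)ᵀ
v_2 = (1, 0, 0, 0)ᵀ

Let N = A − (-3)·I. We want v_2 with N^2 v_2 = 0 but N^1 v_2 ≠ 0; then v_{j-1} := N · v_j for j = 2, …, 2.

Pick v_2 = (1, 0, 0, 0)ᵀ.
Then v_1 = N · v_2 = (0, -6, -3, -3)ᵀ.

Sanity check: (A − (-3)·I) v_1 = (0, 0, 0, 0)ᵀ = 0. ✓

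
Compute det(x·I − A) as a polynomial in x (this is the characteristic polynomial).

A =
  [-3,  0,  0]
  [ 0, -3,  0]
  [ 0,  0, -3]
x^3 + 9*x^2 + 27*x + 27

Expanding det(x·I − A) (e.g. by cofactor expansion or by noting that A is similar to its Jordan form J, which has the same characteristic polynomial as A) gives
  χ_A(x) = x^3 + 9*x^2 + 27*x + 27
which factors as (x + 3)^3. The eigenvalues (with algebraic multiplicities) are λ = -3 with multiplicity 3.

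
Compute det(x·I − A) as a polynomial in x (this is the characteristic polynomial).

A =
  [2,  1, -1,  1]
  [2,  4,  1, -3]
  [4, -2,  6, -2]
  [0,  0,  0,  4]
x^4 - 16*x^3 + 96*x^2 - 256*x + 256

Expanding det(x·I − A) (e.g. by cofactor expansion or by noting that A is similar to its Jordan form J, which has the same characteristic polynomial as A) gives
  χ_A(x) = x^4 - 16*x^3 + 96*x^2 - 256*x + 256
which factors as (x - 4)^4. The eigenvalues (with algebraic multiplicities) are λ = 4 with multiplicity 4.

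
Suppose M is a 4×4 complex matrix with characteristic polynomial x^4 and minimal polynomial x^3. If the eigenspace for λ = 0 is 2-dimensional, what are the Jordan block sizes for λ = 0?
Block sizes for λ = 0: [3, 1]

Step 1 — from the characteristic polynomial, algebraic multiplicity of λ = 0 is 4. From dim ker(M − (0)·I) = 2, there are exactly 2 Jordan blocks for λ = 0.
Step 2 — from the minimal polynomial, the factor (x − 0)^3 tells us the largest block for λ = 0 has size 3.
Step 3 — with total size 4, 2 blocks, and largest block 3, the block sizes (in nonincreasing order) are [3, 1].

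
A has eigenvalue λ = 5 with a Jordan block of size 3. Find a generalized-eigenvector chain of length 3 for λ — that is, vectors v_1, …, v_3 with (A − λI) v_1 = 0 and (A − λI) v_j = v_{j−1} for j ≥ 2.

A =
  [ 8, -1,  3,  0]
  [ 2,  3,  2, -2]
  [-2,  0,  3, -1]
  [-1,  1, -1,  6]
A Jordan chain for λ = 5 of length 3:
v_1 = (1, 0, -1, 0)ᵀ
v_2 = (3, 2, -2, -1)ᵀ
v_3 = (1, 0, 0, 0)ᵀ

Let N = A − (5)·I. We want v_3 with N^3 v_3 = 0 but N^2 v_3 ≠ 0; then v_{j-1} := N · v_j for j = 3, …, 2.

Pick v_3 = (1, 0, 0, 0)ᵀ.
Then v_2 = N · v_3 = (3, 2, -2, -1)ᵀ.
Then v_1 = N · v_2 = (1, 0, -1, 0)ᵀ.

Sanity check: (A − (5)·I) v_1 = (0, 0, 0, 0)ᵀ = 0. ✓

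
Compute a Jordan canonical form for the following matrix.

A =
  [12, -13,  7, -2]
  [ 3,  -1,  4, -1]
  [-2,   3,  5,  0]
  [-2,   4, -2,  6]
J_1(4) ⊕ J_3(6)

The characteristic polynomial is
  det(x·I − A) = x^4 - 22*x^3 + 180*x^2 - 648*x + 864 = (x - 6)^3*(x - 4)

Eigenvalues and multiplicities (the geometric multiplicity of λ is n − rank(A − λI), which equals the number of Jordan blocks for λ):
  λ = 4: algebraic multiplicity = 1, geometric multiplicity = 1
  λ = 6: algebraic multiplicity = 3, geometric multiplicity = 1

Determining the block sizes for each eigenvalue:
  λ = 4: one block (gm = 1), so the single block has size am = 1 → block sizes [1]
  λ = 6: one block (gm = 1), so the single block has size am = 3 → block sizes [3]

Assembling the blocks gives a Jordan form
J =
  [4, 0, 0, 0]
  [0, 6, 1, 0]
  [0, 0, 6, 1]
  [0, 0, 0, 6]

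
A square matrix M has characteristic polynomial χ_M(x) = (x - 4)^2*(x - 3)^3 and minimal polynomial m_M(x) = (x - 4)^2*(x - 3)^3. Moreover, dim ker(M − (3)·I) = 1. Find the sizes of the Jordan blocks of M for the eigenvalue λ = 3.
Block sizes for λ = 3: [3]

Step 1 — from the characteristic polynomial, algebraic multiplicity of λ = 3 is 3. From dim ker(M − (3)·I) = 1, there are exactly 1 Jordan blocks for λ = 3.
Step 2 — from the minimal polynomial, the factor (x − 3)^3 tells us the largest block for λ = 3 has size 3.
Step 3 — with total size 3, 1 blocks, and largest block 3, the block sizes (in nonincreasing order) are [3].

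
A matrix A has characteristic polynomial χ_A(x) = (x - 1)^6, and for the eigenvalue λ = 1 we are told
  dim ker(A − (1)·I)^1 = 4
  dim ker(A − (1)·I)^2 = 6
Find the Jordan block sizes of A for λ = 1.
Block sizes for λ = 1: [2, 2, 1, 1]

From the dimensions of kernels of powers, the number of Jordan blocks of size at least j is d_j − d_{j−1} where d_j = dim ker(N^j) (with d_0 = 0). Computing the differences gives [4, 2].
The number of blocks of size exactly k is (#blocks of size ≥ k) − (#blocks of size ≥ k + 1), so the partition is: 2 block(s) of size 1, 2 block(s) of size 2.
In nonincreasing order the block sizes are [2, 2, 1, 1].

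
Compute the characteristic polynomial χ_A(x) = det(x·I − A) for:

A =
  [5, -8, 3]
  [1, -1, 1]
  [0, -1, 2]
x^3 - 6*x^2 + 12*x - 8

Expanding det(x·I − A) (e.g. by cofactor expansion or by noting that A is similar to its Jordan form J, which has the same characteristic polynomial as A) gives
  χ_A(x) = x^3 - 6*x^2 + 12*x - 8
which factors as (x - 2)^3. The eigenvalues (with algebraic multiplicities) are λ = 2 with multiplicity 3.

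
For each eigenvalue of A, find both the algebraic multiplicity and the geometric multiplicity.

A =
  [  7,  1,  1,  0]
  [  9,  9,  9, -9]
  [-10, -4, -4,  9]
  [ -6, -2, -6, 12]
λ = 6: alg = 4, geom = 2

Step 1 — factor the characteristic polynomial to read off the algebraic multiplicities:
  χ_A(x) = (x - 6)^4

Step 2 — compute geometric multiplicities via the rank-nullity identity g(λ) = n − rank(A − λI):
  rank(A − (6)·I) = 2, so dim ker(A − (6)·I) = n − 2 = 2

Summary:
  λ = 6: algebraic multiplicity = 4, geometric multiplicity = 2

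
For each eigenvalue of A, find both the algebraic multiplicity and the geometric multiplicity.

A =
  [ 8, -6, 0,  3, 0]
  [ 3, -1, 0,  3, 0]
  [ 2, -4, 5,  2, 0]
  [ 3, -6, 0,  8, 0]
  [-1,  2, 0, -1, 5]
λ = 5: alg = 5, geom = 4

Step 1 — factor the characteristic polynomial to read off the algebraic multiplicities:
  χ_A(x) = (x - 5)^5

Step 2 — compute geometric multiplicities via the rank-nullity identity g(λ) = n − rank(A − λI):
  rank(A − (5)·I) = 1, so dim ker(A − (5)·I) = n − 1 = 4

Summary:
  λ = 5: algebraic multiplicity = 5, geometric multiplicity = 4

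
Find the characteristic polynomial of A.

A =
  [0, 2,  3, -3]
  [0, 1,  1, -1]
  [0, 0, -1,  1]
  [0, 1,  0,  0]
x^4

Expanding det(x·I − A) (e.g. by cofactor expansion or by noting that A is similar to its Jordan form J, which has the same characteristic polynomial as A) gives
  χ_A(x) = x^4
which factors as x^4. The eigenvalues (with algebraic multiplicities) are λ = 0 with multiplicity 4.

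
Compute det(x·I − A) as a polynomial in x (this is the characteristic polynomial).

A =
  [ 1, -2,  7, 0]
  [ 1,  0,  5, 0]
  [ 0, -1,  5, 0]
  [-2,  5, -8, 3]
x^4 - 9*x^3 + 30*x^2 - 44*x + 24

Expanding det(x·I − A) (e.g. by cofactor expansion or by noting that A is similar to its Jordan form J, which has the same characteristic polynomial as A) gives
  χ_A(x) = x^4 - 9*x^3 + 30*x^2 - 44*x + 24
which factors as (x - 3)*(x - 2)^3. The eigenvalues (with algebraic multiplicities) are λ = 2 with multiplicity 3, λ = 3 with multiplicity 1.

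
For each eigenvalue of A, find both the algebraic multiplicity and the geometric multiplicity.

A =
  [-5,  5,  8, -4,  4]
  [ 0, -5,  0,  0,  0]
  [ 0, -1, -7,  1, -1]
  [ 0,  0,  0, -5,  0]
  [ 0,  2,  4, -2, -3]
λ = -5: alg = 5, geom = 3

Step 1 — factor the characteristic polynomial to read off the algebraic multiplicities:
  χ_A(x) = (x + 5)^5

Step 2 — compute geometric multiplicities via the rank-nullity identity g(λ) = n − rank(A − λI):
  rank(A − (-5)·I) = 2, so dim ker(A − (-5)·I) = n − 2 = 3

Summary:
  λ = -5: algebraic multiplicity = 5, geometric multiplicity = 3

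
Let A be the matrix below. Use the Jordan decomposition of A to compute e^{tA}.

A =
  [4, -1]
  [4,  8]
e^{tA} =
  [-2*t*exp(6*t) + exp(6*t), -t*exp(6*t)]
  [4*t*exp(6*t), 2*t*exp(6*t) + exp(6*t)]

Strategy: write A = P · J · P⁻¹ where J is a Jordan canonical form, so e^{tA} = P · e^{tJ} · P⁻¹, and e^{tJ} can be computed block-by-block.

A has Jordan form
J =
  [6, 1]
  [0, 6]
(up to reordering of blocks).

Per-block formulas:
  For a 2×2 Jordan block J_2(6): exp(t · J_2(6)) = e^(6t)·(I + t·N), where N is the 2×2 nilpotent shift.

After assembling e^{tJ} and conjugating by P, we get:

e^{tA} =
  [-2*t*exp(6*t) + exp(6*t), -t*exp(6*t)]
  [4*t*exp(6*t), 2*t*exp(6*t) + exp(6*t)]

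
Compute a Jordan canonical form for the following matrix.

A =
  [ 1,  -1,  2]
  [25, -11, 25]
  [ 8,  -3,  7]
J_3(-1)

The characteristic polynomial is
  det(x·I − A) = x^3 + 3*x^2 + 3*x + 1 = (x + 1)^3

Eigenvalues and multiplicities (the geometric multiplicity of λ is n − rank(A − λI), which equals the number of Jordan blocks for λ):
  λ = -1: algebraic multiplicity = 3, geometric multiplicity = 1

Determining the block sizes for each eigenvalue:
  λ = -1: one block (gm = 1), so the single block has size am = 3 → block sizes [3]

Assembling the blocks gives a Jordan form
J =
  [-1,  1,  0]
  [ 0, -1,  1]
  [ 0,  0, -1]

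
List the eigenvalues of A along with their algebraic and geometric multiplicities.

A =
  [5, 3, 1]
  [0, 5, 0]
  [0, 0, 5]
λ = 5: alg = 3, geom = 2

Step 1 — factor the characteristic polynomial to read off the algebraic multiplicities:
  χ_A(x) = (x - 5)^3

Step 2 — compute geometric multiplicities via the rank-nullity identity g(λ) = n − rank(A − λI):
  rank(A − (5)·I) = 1, so dim ker(A − (5)·I) = n − 1 = 2

Summary:
  λ = 5: algebraic multiplicity = 3, geometric multiplicity = 2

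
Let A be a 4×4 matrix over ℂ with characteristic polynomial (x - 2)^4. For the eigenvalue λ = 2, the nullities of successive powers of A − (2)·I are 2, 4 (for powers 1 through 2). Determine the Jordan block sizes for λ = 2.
Block sizes for λ = 2: [2, 2]

From the dimensions of kernels of powers, the number of Jordan blocks of size at least j is d_j − d_{j−1} where d_j = dim ker(N^j) (with d_0 = 0). Computing the differences gives [2, 2].
The number of blocks of size exactly k is (#blocks of size ≥ k) − (#blocks of size ≥ k + 1), so the partition is: 2 block(s) of size 2.
In nonincreasing order the block sizes are [2, 2].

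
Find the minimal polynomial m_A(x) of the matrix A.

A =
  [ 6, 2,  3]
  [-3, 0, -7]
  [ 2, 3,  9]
x^3 - 15*x^2 + 75*x - 125

The characteristic polynomial is χ_A(x) = (x - 5)^3, so the eigenvalues are known. The minimal polynomial is
  m_A(x) = Π_λ (x − λ)^{k_λ}
where k_λ is the size of the *largest* Jordan block for λ (equivalently, the smallest k with (A − λI)^k v = 0 for every generalised eigenvector v of λ).

  λ = 5: largest Jordan block has size 3, contributing (x − 5)^3

So m_A(x) = (x - 5)^3 = x^3 - 15*x^2 + 75*x - 125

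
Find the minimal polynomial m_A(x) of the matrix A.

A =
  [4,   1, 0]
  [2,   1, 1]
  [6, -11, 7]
x^3 - 12*x^2 + 48*x - 64

The characteristic polynomial is χ_A(x) = (x - 4)^3, so the eigenvalues are known. The minimal polynomial is
  m_A(x) = Π_λ (x − λ)^{k_λ}
where k_λ is the size of the *largest* Jordan block for λ (equivalently, the smallest k with (A − λI)^k v = 0 for every generalised eigenvector v of λ).

  λ = 4: largest Jordan block has size 3, contributing (x − 4)^3

So m_A(x) = (x - 4)^3 = x^3 - 12*x^2 + 48*x - 64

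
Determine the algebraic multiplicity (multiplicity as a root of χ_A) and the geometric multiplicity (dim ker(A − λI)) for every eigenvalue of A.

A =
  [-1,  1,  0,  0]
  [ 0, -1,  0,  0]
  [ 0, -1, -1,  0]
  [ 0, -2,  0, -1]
λ = -1: alg = 4, geom = 3

Step 1 — factor the characteristic polynomial to read off the algebraic multiplicities:
  χ_A(x) = (x + 1)^4

Step 2 — compute geometric multiplicities via the rank-nullity identity g(λ) = n − rank(A − λI):
  rank(A − (-1)·I) = 1, so dim ker(A − (-1)·I) = n − 1 = 3

Summary:
  λ = -1: algebraic multiplicity = 4, geometric multiplicity = 3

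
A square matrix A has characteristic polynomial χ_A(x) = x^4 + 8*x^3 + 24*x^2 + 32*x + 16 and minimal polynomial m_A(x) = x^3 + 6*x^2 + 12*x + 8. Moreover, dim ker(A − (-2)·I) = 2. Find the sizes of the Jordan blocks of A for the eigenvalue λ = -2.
Block sizes for λ = -2: [3, 1]

Step 1 — from the characteristic polynomial, algebraic multiplicity of λ = -2 is 4. From dim ker(A − (-2)·I) = 2, there are exactly 2 Jordan blocks for λ = -2.
Step 2 — from the minimal polynomial, the factor (x + 2)^3 tells us the largest block for λ = -2 has size 3.
Step 3 — with total size 4, 2 blocks, and largest block 3, the block sizes (in nonincreasing order) are [3, 1].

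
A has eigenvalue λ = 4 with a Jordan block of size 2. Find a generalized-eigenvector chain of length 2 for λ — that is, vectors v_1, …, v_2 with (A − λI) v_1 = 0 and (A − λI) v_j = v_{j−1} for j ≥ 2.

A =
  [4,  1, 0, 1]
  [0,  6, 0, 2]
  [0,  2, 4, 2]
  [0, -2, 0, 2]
A Jordan chain for λ = 4 of length 2:
v_1 = (1, 2, 2, -2)ᵀ
v_2 = (0, 1, 0, 0)ᵀ

Let N = A − (4)·I. We want v_2 with N^2 v_2 = 0 but N^1 v_2 ≠ 0; then v_{j-1} := N · v_j for j = 2, …, 2.

Pick v_2 = (0, 1, 0, 0)ᵀ.
Then v_1 = N · v_2 = (1, 2, 2, -2)ᵀ.

Sanity check: (A − (4)·I) v_1 = (0, 0, 0, 0)ᵀ = 0. ✓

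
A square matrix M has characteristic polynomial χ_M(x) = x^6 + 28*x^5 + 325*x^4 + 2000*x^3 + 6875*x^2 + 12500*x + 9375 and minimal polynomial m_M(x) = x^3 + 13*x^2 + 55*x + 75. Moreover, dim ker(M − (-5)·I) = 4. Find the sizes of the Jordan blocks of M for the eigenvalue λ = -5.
Block sizes for λ = -5: [2, 1, 1, 1]

Step 1 — from the characteristic polynomial, algebraic multiplicity of λ = -5 is 5. From dim ker(M − (-5)·I) = 4, there are exactly 4 Jordan blocks for λ = -5.
Step 2 — from the minimal polynomial, the factor (x + 5)^2 tells us the largest block for λ = -5 has size 2.
Step 3 — with total size 5, 4 blocks, and largest block 2, the block sizes (in nonincreasing order) are [2, 1, 1, 1].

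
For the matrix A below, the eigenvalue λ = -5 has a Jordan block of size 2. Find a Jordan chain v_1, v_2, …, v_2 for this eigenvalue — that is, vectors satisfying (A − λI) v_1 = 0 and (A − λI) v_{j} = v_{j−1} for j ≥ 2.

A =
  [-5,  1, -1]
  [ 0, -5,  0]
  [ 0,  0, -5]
A Jordan chain for λ = -5 of length 2:
v_1 = (1, 0, 0)ᵀ
v_2 = (0, 1, 0)ᵀ

Let N = A − (-5)·I. We want v_2 with N^2 v_2 = 0 but N^1 v_2 ≠ 0; then v_{j-1} := N · v_j for j = 2, …, 2.

Pick v_2 = (0, 1, 0)ᵀ.
Then v_1 = N · v_2 = (1, 0, 0)ᵀ.

Sanity check: (A − (-5)·I) v_1 = (0, 0, 0)ᵀ = 0. ✓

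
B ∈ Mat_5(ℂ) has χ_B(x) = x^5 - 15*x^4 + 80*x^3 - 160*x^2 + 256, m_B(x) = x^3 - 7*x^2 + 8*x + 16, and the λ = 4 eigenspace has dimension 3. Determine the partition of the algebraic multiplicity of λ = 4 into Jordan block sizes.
Block sizes for λ = 4: [2, 1, 1]

Step 1 — from the characteristic polynomial, algebraic multiplicity of λ = 4 is 4. From dim ker(B − (4)·I) = 3, there are exactly 3 Jordan blocks for λ = 4.
Step 2 — from the minimal polynomial, the factor (x − 4)^2 tells us the largest block for λ = 4 has size 2.
Step 3 — with total size 4, 3 blocks, and largest block 2, the block sizes (in nonincreasing order) are [2, 1, 1].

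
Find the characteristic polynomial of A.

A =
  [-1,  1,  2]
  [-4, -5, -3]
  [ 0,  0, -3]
x^3 + 9*x^2 + 27*x + 27

Expanding det(x·I − A) (e.g. by cofactor expansion or by noting that A is similar to its Jordan form J, which has the same characteristic polynomial as A) gives
  χ_A(x) = x^3 + 9*x^2 + 27*x + 27
which factors as (x + 3)^3. The eigenvalues (with algebraic multiplicities) are λ = -3 with multiplicity 3.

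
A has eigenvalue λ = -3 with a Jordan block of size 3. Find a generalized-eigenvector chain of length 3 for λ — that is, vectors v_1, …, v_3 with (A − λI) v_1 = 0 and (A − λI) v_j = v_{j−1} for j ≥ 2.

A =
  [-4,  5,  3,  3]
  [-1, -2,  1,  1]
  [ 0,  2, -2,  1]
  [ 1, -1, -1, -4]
A Jordan chain for λ = -3 of length 3:
v_1 = (-1, 1, -1, -1)ᵀ
v_2 = (-1, -1, 0, 1)ᵀ
v_3 = (1, 0, 0, 0)ᵀ

Let N = A − (-3)·I. We want v_3 with N^3 v_3 = 0 but N^2 v_3 ≠ 0; then v_{j-1} := N · v_j for j = 3, …, 2.

Pick v_3 = (1, 0, 0, 0)ᵀ.
Then v_2 = N · v_3 = (-1, -1, 0, 1)ᵀ.
Then v_1 = N · v_2 = (-1, 1, -1, -1)ᵀ.

Sanity check: (A − (-3)·I) v_1 = (0, 0, 0, 0)ᵀ = 0. ✓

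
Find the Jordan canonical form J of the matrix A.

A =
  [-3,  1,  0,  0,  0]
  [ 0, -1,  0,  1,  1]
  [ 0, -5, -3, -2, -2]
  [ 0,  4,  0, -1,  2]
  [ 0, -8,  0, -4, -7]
J_3(-3) ⊕ J_1(-3) ⊕ J_1(-3)

The characteristic polynomial is
  det(x·I − A) = x^5 + 15*x^4 + 90*x^3 + 270*x^2 + 405*x + 243 = (x + 3)^5

Eigenvalues and multiplicities (the geometric multiplicity of λ is n − rank(A − λI), which equals the number of Jordan blocks for λ):
  λ = -3: algebraic multiplicity = 5, geometric multiplicity = 3

Determining the block sizes for each eigenvalue:
  λ = -3: with am = 5 and gm = 3, the partition is not yet determined (e.g. several partitions of 5 into 3 parts exist). Let N = A − (-3)·I. Computing rank(N^1) = 2, rank(N^2) = 1, rank(N^3) = 0; the number of blocks of size ≥ j is rank(N^{j−1}) − rank(N^j), giving [3, 1, 1]. So we have 1 block(s) of size 3, 2 block(s) of size 1 → block sizes [3, 1, 1]

Assembling the blocks gives a Jordan form
J =
  [-3,  1,  0,  0,  0]
  [ 0, -3,  1,  0,  0]
  [ 0,  0, -3,  0,  0]
  [ 0,  0,  0, -3,  0]
  [ 0,  0,  0,  0, -3]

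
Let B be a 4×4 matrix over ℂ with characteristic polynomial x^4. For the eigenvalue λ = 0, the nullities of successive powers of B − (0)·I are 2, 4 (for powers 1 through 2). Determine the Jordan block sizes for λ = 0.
Block sizes for λ = 0: [2, 2]

From the dimensions of kernels of powers, the number of Jordan blocks of size at least j is d_j − d_{j−1} where d_j = dim ker(N^j) (with d_0 = 0). Computing the differences gives [2, 2].
The number of blocks of size exactly k is (#blocks of size ≥ k) − (#blocks of size ≥ k + 1), so the partition is: 2 block(s) of size 2.
In nonincreasing order the block sizes are [2, 2].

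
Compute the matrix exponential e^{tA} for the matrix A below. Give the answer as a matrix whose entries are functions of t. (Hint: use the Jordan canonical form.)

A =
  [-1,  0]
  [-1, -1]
e^{tA} =
  [exp(-t), 0]
  [-t*exp(-t), exp(-t)]

Strategy: write A = P · J · P⁻¹ where J is a Jordan canonical form, so e^{tA} = P · e^{tJ} · P⁻¹, and e^{tJ} can be computed block-by-block.

A has Jordan form
J =
  [-1,  1]
  [ 0, -1]
(up to reordering of blocks).

Per-block formulas:
  For a 2×2 Jordan block J_2(-1): exp(t · J_2(-1)) = e^(-1t)·(I + t·N), where N is the 2×2 nilpotent shift.

After assembling e^{tJ} and conjugating by P, we get:

e^{tA} =
  [exp(-t), 0]
  [-t*exp(-t), exp(-t)]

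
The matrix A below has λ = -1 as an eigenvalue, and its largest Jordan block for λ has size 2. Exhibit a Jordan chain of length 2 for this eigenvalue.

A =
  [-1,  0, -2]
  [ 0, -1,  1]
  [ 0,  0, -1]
A Jordan chain for λ = -1 of length 2:
v_1 = (-2, 1, 0)ᵀ
v_2 = (0, 0, 1)ᵀ

Let N = A − (-1)·I. We want v_2 with N^2 v_2 = 0 but N^1 v_2 ≠ 0; then v_{j-1} := N · v_j for j = 2, …, 2.

Pick v_2 = (0, 0, 1)ᵀ.
Then v_1 = N · v_2 = (-2, 1, 0)ᵀ.

Sanity check: (A − (-1)·I) v_1 = (0, 0, 0)ᵀ = 0. ✓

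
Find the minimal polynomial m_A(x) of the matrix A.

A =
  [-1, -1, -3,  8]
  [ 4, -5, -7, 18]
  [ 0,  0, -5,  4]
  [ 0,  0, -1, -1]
x^3 + 9*x^2 + 27*x + 27

The characteristic polynomial is χ_A(x) = (x + 3)^4, so the eigenvalues are known. The minimal polynomial is
  m_A(x) = Π_λ (x − λ)^{k_λ}
where k_λ is the size of the *largest* Jordan block for λ (equivalently, the smallest k with (A − λI)^k v = 0 for every generalised eigenvector v of λ).

  λ = -3: largest Jordan block has size 3, contributing (x + 3)^3

So m_A(x) = (x + 3)^3 = x^3 + 9*x^2 + 27*x + 27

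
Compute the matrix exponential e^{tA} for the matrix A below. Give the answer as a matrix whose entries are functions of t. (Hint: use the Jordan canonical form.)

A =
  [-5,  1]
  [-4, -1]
e^{tA} =
  [-2*t*exp(-3*t) + exp(-3*t), t*exp(-3*t)]
  [-4*t*exp(-3*t), 2*t*exp(-3*t) + exp(-3*t)]

Strategy: write A = P · J · P⁻¹ where J is a Jordan canonical form, so e^{tA} = P · e^{tJ} · P⁻¹, and e^{tJ} can be computed block-by-block.

A has Jordan form
J =
  [-3,  1]
  [ 0, -3]
(up to reordering of blocks).

Per-block formulas:
  For a 2×2 Jordan block J_2(-3): exp(t · J_2(-3)) = e^(-3t)·(I + t·N), where N is the 2×2 nilpotent shift.

After assembling e^{tJ} and conjugating by P, we get:

e^{tA} =
  [-2*t*exp(-3*t) + exp(-3*t), t*exp(-3*t)]
  [-4*t*exp(-3*t), 2*t*exp(-3*t) + exp(-3*t)]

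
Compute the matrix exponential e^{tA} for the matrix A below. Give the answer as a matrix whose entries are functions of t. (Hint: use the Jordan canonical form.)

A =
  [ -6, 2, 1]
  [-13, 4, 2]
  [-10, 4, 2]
e^{tA} =
  [1 - 6*t, 2*t, t]
  [3*t^2 - 13*t, -t^2 + 4*t + 1, -t^2/2 + 2*t]
  [-6*t^2 - 10*t, 2*t^2 + 4*t, t^2 + 2*t + 1]

Strategy: write A = P · J · P⁻¹ where J is a Jordan canonical form, so e^{tA} = P · e^{tJ} · P⁻¹, and e^{tJ} can be computed block-by-block.

A has Jordan form
J =
  [0, 1, 0]
  [0, 0, 1]
  [0, 0, 0]
(up to reordering of blocks).

Per-block formulas:
  For a 3×3 Jordan block J_3(0): exp(t · J_3(0)) = e^(0t)·(I + t·N + (t^2/2)·N^2), where N is the 3×3 nilpotent shift.

After assembling e^{tJ} and conjugating by P, we get:

e^{tA} =
  [1 - 6*t, 2*t, t]
  [3*t^2 - 13*t, -t^2 + 4*t + 1, -t^2/2 + 2*t]
  [-6*t^2 - 10*t, 2*t^2 + 4*t, t^2 + 2*t + 1]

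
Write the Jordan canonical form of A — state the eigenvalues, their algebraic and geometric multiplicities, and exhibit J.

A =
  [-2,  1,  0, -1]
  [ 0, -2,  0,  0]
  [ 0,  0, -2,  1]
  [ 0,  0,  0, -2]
J_2(-2) ⊕ J_2(-2)

The characteristic polynomial is
  det(x·I − A) = x^4 + 8*x^3 + 24*x^2 + 32*x + 16 = (x + 2)^4

Eigenvalues and multiplicities (the geometric multiplicity of λ is n − rank(A − λI), which equals the number of Jordan blocks for λ):
  λ = -2: algebraic multiplicity = 4, geometric multiplicity = 2

Determining the block sizes for each eigenvalue:
  λ = -2: with am = 4 and gm = 2, the partition is not yet determined (e.g. several partitions of 4 into 2 parts exist). Let N = A − (-2)·I. Computing rank(N^1) = 2, rank(N^2) = 0; the number of blocks of size ≥ j is rank(N^{j−1}) − rank(N^j), giving [2, 2]. So we have 2 block(s) of size 2 → block sizes [2, 2]

Assembling the blocks gives a Jordan form
J =
  [-2,  1,  0,  0]
  [ 0, -2,  0,  0]
  [ 0,  0, -2,  1]
  [ 0,  0,  0, -2]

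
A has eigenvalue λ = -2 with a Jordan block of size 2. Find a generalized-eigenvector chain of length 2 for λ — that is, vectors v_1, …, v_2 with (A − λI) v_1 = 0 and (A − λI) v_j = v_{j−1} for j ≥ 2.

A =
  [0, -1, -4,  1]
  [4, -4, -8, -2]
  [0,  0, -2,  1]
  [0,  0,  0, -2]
A Jordan chain for λ = -2 of length 2:
v_1 = (2, 4, 0, 0)ᵀ
v_2 = (1, 0, 0, 0)ᵀ

Let N = A − (-2)·I. We want v_2 with N^2 v_2 = 0 but N^1 v_2 ≠ 0; then v_{j-1} := N · v_j for j = 2, …, 2.

Pick v_2 = (1, 0, 0, 0)ᵀ.
Then v_1 = N · v_2 = (2, 4, 0, 0)ᵀ.

Sanity check: (A − (-2)·I) v_1 = (0, 0, 0, 0)ᵀ = 0. ✓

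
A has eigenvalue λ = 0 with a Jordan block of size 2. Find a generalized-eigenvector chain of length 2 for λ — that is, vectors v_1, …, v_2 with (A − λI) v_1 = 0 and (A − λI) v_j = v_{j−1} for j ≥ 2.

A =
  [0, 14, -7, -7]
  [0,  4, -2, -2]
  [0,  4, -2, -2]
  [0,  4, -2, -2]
A Jordan chain for λ = 0 of length 2:
v_1 = (14, 4, 4, 4)ᵀ
v_2 = (0, 1, 0, 0)ᵀ

Let N = A − (0)·I. We want v_2 with N^2 v_2 = 0 but N^1 v_2 ≠ 0; then v_{j-1} := N · v_j for j = 2, …, 2.

Pick v_2 = (0, 1, 0, 0)ᵀ.
Then v_1 = N · v_2 = (14, 4, 4, 4)ᵀ.

Sanity check: (A − (0)·I) v_1 = (0, 0, 0, 0)ᵀ = 0. ✓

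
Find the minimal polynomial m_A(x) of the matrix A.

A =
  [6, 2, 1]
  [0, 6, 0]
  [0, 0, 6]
x^2 - 12*x + 36

The characteristic polynomial is χ_A(x) = (x - 6)^3, so the eigenvalues are known. The minimal polynomial is
  m_A(x) = Π_λ (x − λ)^{k_λ}
where k_λ is the size of the *largest* Jordan block for λ (equivalently, the smallest k with (A − λI)^k v = 0 for every generalised eigenvector v of λ).

  λ = 6: largest Jordan block has size 2, contributing (x − 6)^2

So m_A(x) = (x - 6)^2 = x^2 - 12*x + 36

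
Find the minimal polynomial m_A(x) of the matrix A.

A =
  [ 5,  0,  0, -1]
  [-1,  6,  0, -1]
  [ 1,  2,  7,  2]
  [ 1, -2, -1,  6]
x^3 - 18*x^2 + 108*x - 216

The characteristic polynomial is χ_A(x) = (x - 6)^4, so the eigenvalues are known. The minimal polynomial is
  m_A(x) = Π_λ (x − λ)^{k_λ}
where k_λ is the size of the *largest* Jordan block for λ (equivalently, the smallest k with (A − λI)^k v = 0 for every generalised eigenvector v of λ).

  λ = 6: largest Jordan block has size 3, contributing (x − 6)^3

So m_A(x) = (x - 6)^3 = x^3 - 18*x^2 + 108*x - 216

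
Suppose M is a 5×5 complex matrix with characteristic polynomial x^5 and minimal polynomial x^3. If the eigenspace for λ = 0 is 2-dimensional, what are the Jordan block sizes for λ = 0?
Block sizes for λ = 0: [3, 2]

Step 1 — from the characteristic polynomial, algebraic multiplicity of λ = 0 is 5. From dim ker(M − (0)·I) = 2, there are exactly 2 Jordan blocks for λ = 0.
Step 2 — from the minimal polynomial, the factor (x − 0)^3 tells us the largest block for λ = 0 has size 3.
Step 3 — with total size 5, 2 blocks, and largest block 3, the block sizes (in nonincreasing order) are [3, 2].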